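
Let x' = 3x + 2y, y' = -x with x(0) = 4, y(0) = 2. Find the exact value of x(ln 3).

84

A = [[3,2],[-1,0]]; eigenvalues λ = 2, 1.
Eigenvectors: (2,-1) for λ=2, (-1,1) for λ=1.
From the initial condition, c_1 = 6, c_2 = 8.
x(ln 3) = (6)(3^2)(2) + (8)(3^1)(-1) = 84.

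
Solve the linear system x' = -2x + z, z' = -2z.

x(t) = -C_1e^(-2t) - C_2te^(-2t) + C_2e^(-2t), z(t) = -C_2e^(-2t)

Coefficient matrix A = [[-2, 1], [0, -2]].
Characteristic polynomial det(A - λI) = λ^2 + 4λ + 4 = 0.
Single eigenvalue λ = -2 with algebraic multiplicity 2.
Eigenvector v = (-1,0); generalized eigenvector w with (A-λI)w=v is (1,-1).
General solution: e^(-2t)[C_1·v + C_2·(t·v + w)].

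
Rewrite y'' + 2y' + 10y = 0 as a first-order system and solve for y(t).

y(t) = C_1e^(-t)cos(3t) + C_2e^(-t)sin(3t)

Let x_1 = y, x_2 = y'. Then x_1' = x_2 and x_2' = -10x_1 - 2x_2.
A = [[0,1],[-10,-2]]; det(A-λI) = λ^2 + 2λ + 10.
Eigenvalues λ = -1 ± 3i.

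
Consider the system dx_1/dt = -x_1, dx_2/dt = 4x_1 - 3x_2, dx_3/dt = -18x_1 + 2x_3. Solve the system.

x_1(t) = C_1e^(-t), x_2(t) = 2C_1e^(-t) + C_2e^(-3t), x_3(t) = 6C_1e^(-t) + C_3e^(2t)

Coefficient matrix A = [[-1, 0, 0], [4, -3, 0], [-18, 0, 2]].
det(A - λI) = 0 gives eigenvalues λ = -1, -3, 2.
For λ=-1: eigenvector (1,2,6).
For λ=-3: eigenvector (0,1,0).
For λ=2: eigenvector (0,0,1).
General solution: C_1e^(-t)(1,2,6) + C_2e^(-3t)(0,1,0) + C_3e^(2t)(0,0,1).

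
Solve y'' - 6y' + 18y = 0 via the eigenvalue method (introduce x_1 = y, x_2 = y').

y(t) = K_1e^(3t)cos(3t) + K_2e^(3t)sin(3t)

Let x_1 = y, x_2 = y'. Then x_1' = x_2 and x_2' = -18x_1 + 6x_2.
A = [[0,1],[-18,6]]; det(A-λI) = λ^2 - 6λ + 18.
Eigenvalues λ = 3 ± 3i.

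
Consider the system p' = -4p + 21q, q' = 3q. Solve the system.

p(t) = 3c_1e^(3t) + c_2e^(-4t), q(t) = c_1e^(3t)

Coefficient matrix A = [[-4, 21], [0, 3]].
Characteristic polynomial det(A - λI) = λ^2 + λ - 12 = 0.
Eigenvalues λ = 3, -4.
For λ=3: (A-λI) row 1 is [-7, 21], so an eigenvector is (3, 1).
For λ=-4: (A-λI) row 1 is [0, 21], so an eigenvector is (1, 0).
General solution: c_1e^(3t)(3,1) + c_2e^(-4t)(1,0).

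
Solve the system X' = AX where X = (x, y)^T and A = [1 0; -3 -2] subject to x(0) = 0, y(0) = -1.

Coefficient matrix A = [[1, 0], [-3, -2]].
Characteristic polynomial det(A - λI) = λ^2 + λ - 2 = 0.
Eigenvalues λ = -2, 1.
For λ=-2: (A-λI) row 1 is [3, 0], so an eigenvector is (0, -1).
For λ=1: (A-λI) row 2 is [-3, -3], so an eigenvector is (-1, 1).
General solution: C_1e^(-2t)(0,-1) + C_2e^(t)(-1,1).
Applying x(0)=0, y(0)=-1 gives C_1=1, C_2=0.

x(t) = 0, y(t) = -e^(-2t)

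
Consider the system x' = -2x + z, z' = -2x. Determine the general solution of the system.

Coefficient matrix A = [[-2, 1], [-2, 0]].
Characteristic polynomial det(A - λI) = λ^2 + 2λ + 2 = 0.
Eigenvalues λ = -1 ± i (complex conjugate pair).
For λ=-1+i: an eigenvector is (-1,-1) - i(0,1) = (-1, -1 - i).
A real fundamental pair from Re and Im of e^((-1+i)t)v: X_1 = e^(-t)(cos(t)·(-1,-1) + sin(t)·(0,1)), X_2 = e^(-t)(sin(t)·(-1,-1) - cos(t)·(0,1)).
General solution: K_1X_1 + K_2X_2.

x(t) = -K_1e^(-t)cos(t) - K_2e^(-t)sin(t), z(t) = K_1e^(-t)sin(t) - K_1e^(-t)cos(t) - K_2e^(-t)sin(t) - K_2e^(-t)cos(t)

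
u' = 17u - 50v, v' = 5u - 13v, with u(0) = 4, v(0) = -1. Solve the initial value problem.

Coefficient matrix A = [[17, -50], [5, -13]].
Characteristic polynomial det(A - λI) = λ^2 - 4λ + 29 = 0.
Eigenvalues λ = 2 ± 5i (complex conjugate pair).
For λ=2+5i: an eigenvector is (-1,0) - i(-3,-1) = (-1 + 3i, 0 + i).
A real fundamental pair from Re and Im of e^((2+5i)t)v: X_1 = e^(2t)(cos(5t)·(-1,0) + sin(5t)·(-3,-1)), X_2 = e^(2t)(sin(5t)·(-1,0) - cos(5t)·(-3,-1)).
General solution: C_1X_1 + C_2X_2.
Applying u(0)=4, v(0)=-1 gives C_1=-7, C_2=-1.

u(t) = 22e^(2t)sin(5t) + 4e^(2t)cos(5t), v(t) = 7e^(2t)sin(5t) - e^(2t)cos(5t)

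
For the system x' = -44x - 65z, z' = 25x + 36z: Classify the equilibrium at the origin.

stable spiral

A = [[-44,-65],[25,36]]; det(A-λI) = λ^2 + 8λ + 41.
λ = -4 ± 5i: negative real part.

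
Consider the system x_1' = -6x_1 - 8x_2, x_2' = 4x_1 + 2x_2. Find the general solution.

x_1(t) = C_1e^(-2t)sin(4t) + C_1e^(-2t)cos(4t) + C_2e^(-2t)sin(4t) - C_2e^(-2t)cos(4t), x_2(t) = -C_1e^(-2t)cos(4t) - C_2e^(-2t)sin(4t)

Coefficient matrix A = [[-6, -8], [4, 2]].
Characteristic polynomial det(A - λI) = λ^2 + 4λ + 20 = 0.
Eigenvalues λ = -2 ± 4i (complex conjugate pair).
For λ=-2+4i: an eigenvector is (1,-1) - i(1,0) = (1 - i, -1).
A real fundamental pair from Re and Im of e^((-2+4i)t)v: X_1 = e^(-2t)(cos(4t)·(1,-1) + sin(4t)·(1,0)), X_2 = e^(-2t)(sin(4t)·(1,-1) - cos(4t)·(1,0)).
General solution: C_1X_1 + C_2X_2.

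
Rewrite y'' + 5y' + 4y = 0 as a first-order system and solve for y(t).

Let x_1 = y, x_2 = y'. Then x_1' = x_2 and x_2' = -4x_1 - 5x_2.
A = [[0,1],[-4,-5]]; det(A-λI) = λ^2 + 5λ + 4.
Eigenvalues λ = -4, -1 with eigenvectors (1,-4), (1,-1).

y(t) = c_1e^(-4t) + c_2e^(-t)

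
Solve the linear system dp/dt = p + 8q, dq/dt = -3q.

p(t) = -c_1e^(t) - 2c_2e^(-3t), q(t) = c_2e^(-3t)

Coefficient matrix A = [[1, 8], [0, -3]].
Characteristic polynomial det(A - λI) = λ^2 + 2λ - 3 = 0.
Eigenvalues λ = 1, -3.
For λ=1: (A-λI) row 1 is [0, 8], so an eigenvector is (-1, 0).
For λ=-3: (A-λI) row 1 is [4, 8], so an eigenvector is (-2, 1).
General solution: c_1e^(t)(-1,0) + c_2e^(-3t)(-2,1).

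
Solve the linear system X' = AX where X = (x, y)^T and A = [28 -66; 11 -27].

Coefficient matrix A = [[28, -66], [11, -27]].
Characteristic polynomial det(A - λI) = λ^2 - λ - 30 = 0.
Eigenvalues λ = 6, -5.
For λ=6: (A-λI) row 1 is [22, -66], so an eigenvector is (-3, -1).
For λ=-5: (A-λI) row 1 is [33, -66], so an eigenvector is (2, 1).
General solution: K_1e^(6t)(-3,-1) + K_2e^(-5t)(2,1).

x(t) = -3K_1e^(6t) + 2K_2e^(-5t), y(t) = -K_1e^(6t) + K_2e^(-5t)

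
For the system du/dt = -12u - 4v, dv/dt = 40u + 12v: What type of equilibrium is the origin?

center

A = [[-12,-4],[40,12]]; det(A-λI) = λ^2 + 16.
λ = 0 ± 4i: zero real part.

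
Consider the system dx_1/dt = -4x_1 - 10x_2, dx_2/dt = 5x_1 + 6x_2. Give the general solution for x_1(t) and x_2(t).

x_1(t) = K_1e^(t)sin(5t) - K_1e^(t)cos(5t) - K_2e^(t)sin(5t) - K_2e^(t)cos(5t), x_2(t) = -K_1e^(t)sin(5t) + K_2e^(t)cos(5t)

Coefficient matrix A = [[-4, -10], [5, 6]].
Characteristic polynomial det(A - λI) = λ^2 - 2λ + 26 = 0.
Eigenvalues λ = 1 ± 5i (complex conjugate pair).
For λ=1+5i: an eigenvector is (-1,0) - i(1,-1) = (-1 - i, 0 + i).
A real fundamental pair from Re and Im of e^((1+5i)t)v: X_1 = e^(t)(cos(5t)·(-1,0) + sin(5t)·(1,-1)), X_2 = e^(t)(sin(5t)·(-1,0) - cos(5t)·(1,-1)).
General solution: K_1X_1 + K_2X_2.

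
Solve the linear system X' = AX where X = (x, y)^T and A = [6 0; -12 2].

Coefficient matrix A = [[6, 0], [-12, 2]].
Characteristic polynomial det(A - λI) = λ^2 - 8λ + 12 = 0.
Eigenvalues λ = 6, 2.
For λ=6: (A-λI) row 2 is [-12, -4], so an eigenvector is (-1, 3).
For λ=2: (A-λI) row 1 is [4, 0], so an eigenvector is (0, 1).
General solution: c_1e^(6t)(-1,3) + c_2e^(2t)(0,1).

x(t) = -c_1e^(6t), y(t) = 3c_1e^(6t) + c_2e^(2t)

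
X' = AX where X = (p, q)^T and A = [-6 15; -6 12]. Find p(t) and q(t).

Coefficient matrix A = [[-6, 15], [-6, 12]].
Characteristic polynomial det(A - λI) = λ^2 - 6λ + 18 = 0.
Eigenvalues λ = 3 ± 3i (complex conjugate pair).
For λ=3+3i: an eigenvector is (-2,-1) - i(1,1) = (-2 - i, -1 - i).
A real fundamental pair from Re and Im of e^((3+3i)t)v: X_1 = e^(3t)(cos(3t)·(-2,-1) + sin(3t)·(1,1)), X_2 = e^(3t)(sin(3t)·(-2,-1) - cos(3t)·(1,1)).
General solution: C_1X_1 + C_2X_2.

p(t) = C_1e^(3t)sin(3t) - 2C_1e^(3t)cos(3t) - 2C_2e^(3t)sin(3t) - C_2e^(3t)cos(3t), q(t) = C_1e^(3t)sin(3t) - C_1e^(3t)cos(3t) - C_2e^(3t)sin(3t) - C_2e^(3t)cos(3t)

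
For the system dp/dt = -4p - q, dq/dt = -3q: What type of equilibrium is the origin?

stable node

A = [[-4,-1],[0,-3]]; det(A-λI) = λ^2 + 7λ + 12.
λ = -4, -3: both negative.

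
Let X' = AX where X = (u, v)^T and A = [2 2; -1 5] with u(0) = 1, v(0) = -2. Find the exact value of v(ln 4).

A = [[2,2],[-1,5]]; eigenvalues λ = 3, 4.
Eigenvectors: (-2,-1) for λ=3, (-1,-1) for λ=4.
From the initial condition, c_1 = -3, c_2 = 5.
v(ln 4) = (-3)(4^3)(-1) + (5)(4^4)(-1) = -1088.

-1088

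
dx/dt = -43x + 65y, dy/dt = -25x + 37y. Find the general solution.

Coefficient matrix A = [[-43, 65], [-25, 37]].
Characteristic polynomial det(A - λI) = λ^2 + 6λ + 34 = 0.
Eigenvalues λ = -3 ± 5i (complex conjugate pair).
For λ=-3+5i: an eigenvector is (2,1) - i(-3,-2) = (2 + 3i, 1 + 2i).
A real fundamental pair from Re and Im of e^((-3+5i)t)v: X_1 = e^(-3t)(cos(5t)·(2,1) + sin(5t)·(-3,-2)), X_2 = e^(-3t)(sin(5t)·(2,1) - cos(5t)·(-3,-2)).
General solution: C_1X_1 + C_2X_2.

x(t) = -3C_1e^(-3t)sin(5t) + 2C_1e^(-3t)cos(5t) + 2C_2e^(-3t)sin(5t) + 3C_2e^(-3t)cos(5t), y(t) = -2C_1e^(-3t)sin(5t) + C_1e^(-3t)cos(5t) + C_2e^(-3t)sin(5t) + 2C_2e^(-3t)cos(5t)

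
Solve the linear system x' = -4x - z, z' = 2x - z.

Coefficient matrix A = [[-4, -1], [2, -1]].
Characteristic polynomial det(A - λI) = λ^2 + 5λ + 6 = 0.
Eigenvalues λ = -3, -2.
For λ=-3: (A-λI) row 1 is [-1, -1], so an eigenvector is (-1, 1).
For λ=-2: (A-λI) row 1 is [-2, -1], so an eigenvector is (1, -2).
General solution: K_1e^(-3t)(-1,1) + K_2e^(-2t)(1,-2).

x(t) = -K_1e^(-3t) + K_2e^(-2t), z(t) = K_1e^(-3t) - 2K_2e^(-2t)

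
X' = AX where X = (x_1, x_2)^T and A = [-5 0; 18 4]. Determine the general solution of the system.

Coefficient matrix A = [[-5, 0], [18, 4]].
Characteristic polynomial det(A - λI) = λ^2 + λ - 20 = 0.
Eigenvalues λ = 4, -5.
For λ=4: (A-λI) row 1 is [-9, 0], so an eigenvector is (0, -1).
For λ=-5: (A-λI) row 2 is [18, 9], so an eigenvector is (1, -2).
General solution: C_1e^(4t)(0,-1) + C_2e^(-5t)(1,-2).

x_1(t) = C_2e^(-5t), x_2(t) = -C_1e^(4t) - 2C_2e^(-5t)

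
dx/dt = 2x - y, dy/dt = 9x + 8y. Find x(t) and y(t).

x(t) = -c_1e^(5t) - c_2te^(5t) + c_2e^(5t), y(t) = 3c_1e^(5t) + 3c_2te^(5t) - 2c_2e^(5t)

Coefficient matrix A = [[2, -1], [9, 8]].
Characteristic polynomial det(A - λI) = λ^2 - 10λ + 25 = 0.
Single eigenvalue λ = 5 with algebraic multiplicity 2.
Eigenvector v = (-1,3); generalized eigenvector w with (A-λI)w=v is (1,-2).
General solution: e^(5t)[c_1·v + c_2·(t·v + w)].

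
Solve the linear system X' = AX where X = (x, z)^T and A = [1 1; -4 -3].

x(t) = K_1e^(-t) + K_2te^(-t) - K_2e^(-t), z(t) = -2K_1e^(-t) - 2K_2te^(-t) + 3K_2e^(-t)

Coefficient matrix A = [[1, 1], [-4, -3]].
Characteristic polynomial det(A - λI) = λ^2 + 2λ + 1 = 0.
Single eigenvalue λ = -1 with algebraic multiplicity 2.
Eigenvector v = (1,-2); generalized eigenvector w with (A-λI)w=v is (-1,3).
General solution: e^(-t)[K_1·v + K_2·(t·v + w)].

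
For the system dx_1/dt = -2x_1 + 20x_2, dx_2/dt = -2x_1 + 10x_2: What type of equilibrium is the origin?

unstable spiral

A = [[-2,20],[-2,10]]; det(A-λI) = λ^2 - 8λ + 20.
λ = 4 ± 2i: positive real part.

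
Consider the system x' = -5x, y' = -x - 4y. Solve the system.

Coefficient matrix A = [[-5, 0], [-1, -4]].
Characteristic polynomial det(A - λI) = λ^2 + 9λ + 20 = 0.
Eigenvalues λ = -5, -4.
For λ=-5: (A-λI) row 2 is [-1, 1], so an eigenvector is (-1, -1).
For λ=-4: (A-λI) row 1 is [-1, 0], so an eigenvector is (0, 1).
General solution: K_1e^(-5t)(-1,-1) + K_2e^(-4t)(0,1).

x(t) = -K_1e^(-5t), y(t) = -K_1e^(-5t) + K_2e^(-4t)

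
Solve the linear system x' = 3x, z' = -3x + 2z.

x(t) = c_2e^(3t), z(t) = -c_1e^(2t) - 3c_2e^(3t)

Coefficient matrix A = [[3, 0], [-3, 2]].
Characteristic polynomial det(A - λI) = λ^2 - 5λ + 6 = 0.
Eigenvalues λ = 2, 3.
For λ=2: (A-λI) row 1 is [1, 0], so an eigenvector is (0, -1).
For λ=3: (A-λI) row 2 is [-3, -1], so an eigenvector is (1, -3).
General solution: c_1e^(2t)(0,-1) + c_2e^(3t)(1,-3).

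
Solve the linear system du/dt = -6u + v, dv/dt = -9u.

u(t) = c_1e^(-3t) + c_2te^(-3t) - c_2e^(-3t), v(t) = 3c_1e^(-3t) + 3c_2te^(-3t) - 2c_2e^(-3t)

Coefficient matrix A = [[-6, 1], [-9, 0]].
Characteristic polynomial det(A - λI) = λ^2 + 6λ + 9 = 0.
Single eigenvalue λ = -3 with algebraic multiplicity 2.
Eigenvector v = (1,3); generalized eigenvector w with (A-λI)w=v is (-1,-2).
General solution: e^(-3t)[c_1·v + c_2·(t·v + w)].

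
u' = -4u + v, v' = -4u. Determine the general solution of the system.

u(t) = C_1e^(-2t) + C_2te^(-2t) - C_2e^(-2t), v(t) = 2C_1e^(-2t) + 2C_2te^(-2t) - C_2e^(-2t)

Coefficient matrix A = [[-4, 1], [-4, 0]].
Characteristic polynomial det(A - λI) = λ^2 + 4λ + 4 = 0.
Single eigenvalue λ = -2 with algebraic multiplicity 2.
Eigenvector v = (1,2); generalized eigenvector w with (A-λI)w=v is (-1,-1).
General solution: e^(-2t)[C_1·v + C_2·(t·v + w)].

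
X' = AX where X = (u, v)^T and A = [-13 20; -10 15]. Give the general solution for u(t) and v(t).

u(t) = 3C_1e^(t)sin(2t) + C_1e^(t)cos(2t) + C_2e^(t)sin(2t) - 3C_2e^(t)cos(2t), v(t) = 2C_1e^(t)sin(2t) + C_1e^(t)cos(2t) + C_2e^(t)sin(2t) - 2C_2e^(t)cos(2t)

Coefficient matrix A = [[-13, 20], [-10, 15]].
Characteristic polynomial det(A - λI) = λ^2 - 2λ + 5 = 0.
Eigenvalues λ = 1 ± 2i (complex conjugate pair).
For λ=1+2i: an eigenvector is (1,1) - i(3,2) = (1 - 3i, 1 - 2i).
A real fundamental pair from Re and Im of e^((1+2i)t)v: X_1 = e^(t)(cos(2t)·(1,1) + sin(2t)·(3,2)), X_2 = e^(t)(sin(2t)·(1,1) - cos(2t)·(3,2)).
General solution: C_1X_1 + C_2X_2.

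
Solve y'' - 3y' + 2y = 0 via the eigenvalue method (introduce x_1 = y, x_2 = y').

Let x_1 = y, x_2 = y'. Then x_1' = x_2 and x_2' = -2x_1 + 3x_2.
A = [[0,1],[-2,3]]; det(A-λI) = λ^2 - 3λ + 2.
Eigenvalues λ = 2, 1 with eigenvectors (1,2), (1,1).

y(t) = c_1e^(2t) + c_2e^(t)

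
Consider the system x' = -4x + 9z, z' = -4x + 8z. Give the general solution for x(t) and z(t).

x(t) = 3K_1e^(2t) + 3K_2te^(2t) - 2K_2e^(2t), z(t) = 2K_1e^(2t) + 2K_2te^(2t) - K_2e^(2t)

Coefficient matrix A = [[-4, 9], [-4, 8]].
Characteristic polynomial det(A - λI) = λ^2 - 4λ + 4 = 0.
Single eigenvalue λ = 2 with algebraic multiplicity 2.
Eigenvector v = (3,2); generalized eigenvector w with (A-λI)w=v is (-2,-1).
General solution: e^(2t)[K_1·v + K_2·(t·v + w)].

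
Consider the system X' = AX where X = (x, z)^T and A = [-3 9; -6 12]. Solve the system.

Coefficient matrix A = [[-3, 9], [-6, 12]].
Characteristic polynomial det(A - λI) = λ^2 - 9λ + 18 = 0.
Eigenvalues λ = 6, 3.
For λ=6: (A-λI) row 1 is [-9, 9], so an eigenvector is (-1, -1).
For λ=3: (A-λI) row 1 is [-6, 9], so an eigenvector is (-3, -2).
General solution: c_1e^(6t)(-1,-1) + c_2e^(3t)(-3,-2).

x(t) = -c_1e^(6t) - 3c_2e^(3t), z(t) = -c_1e^(6t) - 2c_2e^(3t)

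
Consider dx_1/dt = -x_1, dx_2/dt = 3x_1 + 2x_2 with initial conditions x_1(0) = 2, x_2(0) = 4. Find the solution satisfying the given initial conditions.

x_1(t) = 2e^(-t), x_2(t) = 6e^(2t) - 2e^(-t)

Coefficient matrix A = [[-1, 0], [3, 2]].
Characteristic polynomial det(A - λI) = λ^2 - λ - 2 = 0.
Eigenvalues λ = -1, 2.
For λ=-1: (A-λI) row 2 is [3, 3], so an eigenvector is (-1, 1).
For λ=2: (A-λI) row 1 is [-3, 0], so an eigenvector is (0, -1).
General solution: C_1e^(-t)(-1,1) + C_2e^(2t)(0,-1).
Applying x_1(0)=2, x_2(0)=4 gives C_1=-2, C_2=-6.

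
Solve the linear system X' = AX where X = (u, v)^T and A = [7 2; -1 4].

Coefficient matrix A = [[7, 2], [-1, 4]].
Characteristic polynomial det(A - λI) = λ^2 - 11λ + 30 = 0.
Eigenvalues λ = 6, 5.
For λ=6: (A-λI) row 1 is [1, 2], so an eigenvector is (2, -1).
For λ=5: (A-λI) row 1 is [2, 2], so an eigenvector is (1, -1).
General solution: C_1e^(6t)(2,-1) + C_2e^(5t)(1,-1).

u(t) = 2C_1e^(6t) + C_2e^(5t), v(t) = -C_1e^(6t) - C_2e^(5t)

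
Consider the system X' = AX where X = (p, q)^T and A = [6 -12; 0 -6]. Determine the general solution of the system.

Coefficient matrix A = [[6, -12], [0, -6]].
Characteristic polynomial det(A - λI) = λ^2 - 36 = 0.
Eigenvalues λ = 6, -6.
For λ=6: (A-λI) row 1 is [0, -12], so an eigenvector is (1, 0).
For λ=-6: (A-λI) row 1 is [12, -12], so an eigenvector is (-1, -1).
General solution: K_1e^(6t)(1,0) + K_2e^(-6t)(-1,-1).

p(t) = K_1e^(6t) - K_2e^(-6t), q(t) = -K_2e^(-6t)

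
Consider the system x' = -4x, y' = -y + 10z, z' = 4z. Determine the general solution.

Coefficient matrix A = [[-4, 0, 0], [0, -1, 10], [0, 0, 4]].
det(A - λI) = 0 gives eigenvalues λ = -4, 4, -1.
For λ=-4: eigenvector (1,0,0).
For λ=4: eigenvector (0,2,1).
For λ=-1: eigenvector (0,1,0).
General solution: C_1e^(-4t)(1,0,0) + C_2e^(4t)(0,2,1) + C_3e^(-t)(0,1,0).

x(t) = C_1e^(-4t), y(t) = 2C_2e^(4t) + C_3e^(-t), z(t) = C_2e^(4t)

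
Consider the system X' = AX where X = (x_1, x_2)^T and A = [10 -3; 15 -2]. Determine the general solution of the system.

x_1(t) = -K_1e^(4t)cos(3t) - K_2e^(4t)sin(3t), x_2(t) = -K_1e^(4t)sin(3t) - 2K_1e^(4t)cos(3t) - 2K_2e^(4t)sin(3t) + K_2e^(4t)cos(3t)

Coefficient matrix A = [[10, -3], [15, -2]].
Characteristic polynomial det(A - λI) = λ^2 - 8λ + 25 = 0.
Eigenvalues λ = 4 ± 3i (complex conjugate pair).
For λ=4+3i: an eigenvector is (-1,-2) - i(0,-1) = (-1, -2 + i).
A real fundamental pair from Re and Im of e^((4+3i)t)v: X_1 = e^(4t)(cos(3t)·(-1,-2) + sin(3t)·(0,-1)), X_2 = e^(4t)(sin(3t)·(-1,-2) - cos(3t)·(0,-1)).
General solution: K_1X_1 + K_2X_2.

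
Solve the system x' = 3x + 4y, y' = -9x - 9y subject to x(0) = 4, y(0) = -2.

x(t) = 16te^(-3t) + 4e^(-3t), y(t) = -24te^(-3t) - 2e^(-3t)

Coefficient matrix A = [[3, 4], [-9, -9]].
Characteristic polynomial det(A - λI) = λ^2 + 6λ + 9 = 0.
Single eigenvalue λ = -3 with algebraic multiplicity 2.
Eigenvector v = (2,-3); generalized eigenvector w with (A-λI)w=v is (-1,2).
General solution: e^(-3t)[K_1·v + K_2·(t·v + w)].
Applying x(0)=4, y(0)=-2 gives K_1=6, K_2=8.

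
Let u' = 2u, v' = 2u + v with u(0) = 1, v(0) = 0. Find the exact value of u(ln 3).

9

A = [[2,0],[2,1]]; eigenvalues λ = 2, 1.
Eigenvectors: (1,2) for λ=2, (0,-1) for λ=1.
From the initial condition, c_1 = 1, c_2 = 2.
u(ln 3) = (1)(3^2)(1) + (2)(3^1)(0) = 9.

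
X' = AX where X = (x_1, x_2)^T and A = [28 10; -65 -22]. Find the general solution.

Coefficient matrix A = [[28, 10], [-65, -22]].
Characteristic polynomial det(A - λI) = λ^2 - 6λ + 34 = 0.
Eigenvalues λ = 3 ± 5i (complex conjugate pair).
For λ=3+5i: an eigenvector is (-1,3) - i(1,-2) = (-1 - i, 3 + 2i).
A real fundamental pair from Re and Im of e^((3+5i)t)v: X_1 = e^(3t)(cos(5t)·(-1,3) + sin(5t)·(1,-2)), X_2 = e^(3t)(sin(5t)·(-1,3) - cos(5t)·(1,-2)).
General solution: C_1X_1 + C_2X_2.

x_1(t) = C_1e^(3t)sin(5t) - C_1e^(3t)cos(5t) - C_2e^(3t)sin(5t) - C_2e^(3t)cos(5t), x_2(t) = -2C_1e^(3t)sin(5t) + 3C_1e^(3t)cos(5t) + 3C_2e^(3t)sin(5t) + 2C_2e^(3t)cos(5t)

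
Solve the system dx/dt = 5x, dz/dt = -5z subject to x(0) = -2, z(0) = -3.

x(t) = -2e^(5t), z(t) = -3e^(-5t)

Coefficient matrix A = [[5, 0], [0, -5]].
Characteristic polynomial det(A - λI) = λ^2 - 25 = 0.
Eigenvalues λ = -5, 5.
For λ=-5: (A-λI) row 1 is [10, 0], so an eigenvector is (0, -1).
For λ=5: (A-λI) row 2 is [0, -10], so an eigenvector is (1, 0).
General solution: K_1e^(-5t)(0,-1) + K_2e^(5t)(1,0).
Applying x(0)=-2, z(0)=-3 gives K_1=3, K_2=-2.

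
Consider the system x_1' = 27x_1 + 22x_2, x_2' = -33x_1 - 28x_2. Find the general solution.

x_1(t) = C_1e^(5t) - 2C_2e^(-6t), x_2(t) = -C_1e^(5t) + 3C_2e^(-6t)

Coefficient matrix A = [[27, 22], [-33, -28]].
Characteristic polynomial det(A - λI) = λ^2 + λ - 30 = 0.
Eigenvalues λ = 5, -6.
For λ=5: (A-λI) row 1 is [22, 22], so an eigenvector is (1, -1).
For λ=-6: (A-λI) row 1 is [33, 22], so an eigenvector is (-2, 3).
General solution: C_1e^(5t)(1,-1) + C_2e^(-6t)(-2,3).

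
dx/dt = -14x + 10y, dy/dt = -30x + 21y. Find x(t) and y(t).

x(t) = 2K_1e^(t) - K_2e^(6t), y(t) = 3K_1e^(t) - 2K_2e^(6t)

Coefficient matrix A = [[-14, 10], [-30, 21]].
Characteristic polynomial det(A - λI) = λ^2 - 7λ + 6 = 0.
Eigenvalues λ = 1, 6.
For λ=1: (A-λI) row 1 is [-15, 10], so an eigenvector is (2, 3).
For λ=6: (A-λI) row 1 is [-20, 10], so an eigenvector is (-1, -2).
General solution: K_1e^(t)(2,3) + K_2e^(6t)(-1,-2).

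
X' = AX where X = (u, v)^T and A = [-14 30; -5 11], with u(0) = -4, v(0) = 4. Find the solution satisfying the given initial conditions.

Coefficient matrix A = [[-14, 30], [-5, 11]].
Characteristic polynomial det(A - λI) = λ^2 + 3λ - 4 = 0.
Eigenvalues λ = 1, -4.
For λ=1: (A-λI) row 1 is [-15, 30], so an eigenvector is (2, 1).
For λ=-4: (A-λI) row 1 is [-10, 30], so an eigenvector is (-3, -1).
General solution: K_1e^(t)(2,1) + K_2e^(-4t)(-3,-1).
Applying u(0)=-4, v(0)=4 gives K_1=16, K_2=12.

u(t) = 32e^(t) - 36e^(-4t), v(t) = 16e^(t) - 12e^(-4t)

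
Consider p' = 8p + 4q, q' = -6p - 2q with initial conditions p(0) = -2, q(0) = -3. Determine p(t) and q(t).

p(t) = -12e^(4t) + 10e^(2t), q(t) = 12e^(4t) - 15e^(2t)

Coefficient matrix A = [[8, 4], [-6, -2]].
Characteristic polynomial det(A - λI) = λ^2 - 6λ + 8 = 0.
Eigenvalues λ = 4, 2.
For λ=4: (A-λI) row 1 is [4, 4], so an eigenvector is (1, -1).
For λ=2: (A-λI) row 1 is [6, 4], so an eigenvector is (2, -3).
General solution: C_1e^(4t)(1,-1) + C_2e^(2t)(2,-3).
Applying p(0)=-2, q(0)=-3 gives C_1=-12, C_2=5.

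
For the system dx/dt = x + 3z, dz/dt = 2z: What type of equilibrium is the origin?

unstable node

A = [[1,3],[0,2]]; det(A-λI) = λ^2 - 3λ + 2.
λ = 1, 2: both positive.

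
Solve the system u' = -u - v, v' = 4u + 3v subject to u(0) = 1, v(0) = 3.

Coefficient matrix A = [[-1, -1], [4, 3]].
Characteristic polynomial det(A - λI) = λ^2 - 2λ + 1 = 0.
Single eigenvalue λ = 1 with algebraic multiplicity 2.
Eigenvector v = (1,-2); generalized eigenvector w with (A-λI)w=v is (-1,1).
General solution: e^(t)[c_1·v + c_2·(t·v + w)].
Applying u(0)=1, v(0)=3 gives c_1=-4, c_2=-5.

u(t) = -5te^(t) + e^(t), v(t) = 10te^(t) + 3e^(t)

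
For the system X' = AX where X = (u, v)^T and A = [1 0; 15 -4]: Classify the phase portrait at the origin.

saddle

A = [[1,0],[15,-4]]; det(A-λI) = λ^2 + 3λ - 4.
λ = -4, 1: opposite signs.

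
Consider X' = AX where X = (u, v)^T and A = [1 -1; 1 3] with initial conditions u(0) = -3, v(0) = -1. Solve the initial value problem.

u(t) = 4te^(2t) - 3e^(2t), v(t) = -4te^(2t) - e^(2t)

Coefficient matrix A = [[1, -1], [1, 3]].
Characteristic polynomial det(A - λI) = λ^2 - 4λ + 4 = 0.
Single eigenvalue λ = 2 with algebraic multiplicity 2.
Eigenvector v = (-1,1); generalized eigenvector w with (A-λI)w=v is (3,-2).
General solution: e^(2t)[C_1·v + C_2·(t·v + w)].
Applying u(0)=-3, v(0)=-1 gives C_1=-9, C_2=-4.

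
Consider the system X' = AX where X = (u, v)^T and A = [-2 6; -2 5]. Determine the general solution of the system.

u(t) = 2c_1e^(t) + 3c_2e^(2t), v(t) = c_1e^(t) + 2c_2e^(2t)

Coefficient matrix A = [[-2, 6], [-2, 5]].
Characteristic polynomial det(A - λI) = λ^2 - 3λ + 2 = 0.
Eigenvalues λ = 1, 2.
For λ=1: (A-λI) row 1 is [-3, 6], so an eigenvector is (2, 1).
For λ=2: (A-λI) row 1 is [-4, 6], so an eigenvector is (3, 2).
General solution: c_1e^(t)(2,1) + c_2e^(2t)(3,2).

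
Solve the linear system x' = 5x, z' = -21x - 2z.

Coefficient matrix A = [[5, 0], [-21, -2]].
Characteristic polynomial det(A - λI) = λ^2 - 3λ - 10 = 0.
Eigenvalues λ = 5, -2.
For λ=5: (A-λI) row 2 is [-21, -7], so an eigenvector is (-1, 3).
For λ=-2: (A-λI) row 1 is [7, 0], so an eigenvector is (0, -1).
General solution: C_1e^(5t)(-1,3) + C_2e^(-2t)(0,-1).

x(t) = -C_1e^(5t), z(t) = 3C_1e^(5t) - C_2e^(-2t)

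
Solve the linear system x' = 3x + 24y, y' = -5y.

x(t) = -C_1e^(3t) - 3C_2e^(-5t), y(t) = C_2e^(-5t)

Coefficient matrix A = [[3, 24], [0, -5]].
Characteristic polynomial det(A - λI) = λ^2 + 2λ - 15 = 0.
Eigenvalues λ = 3, -5.
For λ=3: (A-λI) row 1 is [0, 24], so an eigenvector is (-1, 0).
For λ=-5: (A-λI) row 1 is [8, 24], so an eigenvector is (-3, 1).
General solution: C_1e^(3t)(-1,0) + C_2e^(-5t)(-3,1).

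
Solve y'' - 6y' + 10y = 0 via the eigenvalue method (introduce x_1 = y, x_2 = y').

y(t) = c_1e^(3t)cos(t) + c_2e^(3t)sin(t)

Let x_1 = y, x_2 = y'. Then x_1' = x_2 and x_2' = -10x_1 + 6x_2.
A = [[0,1],[-10,6]]; det(A-λI) = λ^2 - 6λ + 10.
Eigenvalues λ = 3 ± i.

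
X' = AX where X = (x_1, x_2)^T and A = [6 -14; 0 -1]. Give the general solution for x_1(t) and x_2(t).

Coefficient matrix A = [[6, -14], [0, -1]].
Characteristic polynomial det(A - λI) = λ^2 - 5λ - 6 = 0.
Eigenvalues λ = 6, -1.
For λ=6: (A-λI) row 1 is [0, -14], so an eigenvector is (-1, 0).
For λ=-1: (A-λI) row 1 is [7, -14], so an eigenvector is (2, 1).
General solution: C_1e^(6t)(-1,0) + C_2e^(-t)(2,1).

x_1(t) = -C_1e^(6t) + 2C_2e^(-t), x_2(t) = C_2e^(-t)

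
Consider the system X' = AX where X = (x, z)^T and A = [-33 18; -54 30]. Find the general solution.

x(t) = 2C_1e^(-6t) - C_2e^(3t), z(t) = 3C_1e^(-6t) - 2C_2e^(3t)

Coefficient matrix A = [[-33, 18], [-54, 30]].
Characteristic polynomial det(A - λI) = λ^2 + 3λ - 18 = 0.
Eigenvalues λ = -6, 3.
For λ=-6: (A-λI) row 1 is [-27, 18], so an eigenvector is (2, 3).
For λ=3: (A-λI) row 1 is [-36, 18], so an eigenvector is (-1, -2).
General solution: C_1e^(-6t)(2,3) + C_2e^(3t)(-1,-2).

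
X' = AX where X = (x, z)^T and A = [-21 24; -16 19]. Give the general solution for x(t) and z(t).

Coefficient matrix A = [[-21, 24], [-16, 19]].
Characteristic polynomial det(A - λI) = λ^2 + 2λ - 15 = 0.
Eigenvalues λ = 3, -5.
For λ=3: (A-λI) row 1 is [-24, 24], so an eigenvector is (-1, -1).
For λ=-5: (A-λI) row 1 is [-16, 24], so an eigenvector is (3, 2).
General solution: K_1e^(3t)(-1,-1) + K_2e^(-5t)(3,2).

x(t) = -K_1e^(3t) + 3K_2e^(-5t), z(t) = -K_1e^(3t) + 2K_2e^(-5t)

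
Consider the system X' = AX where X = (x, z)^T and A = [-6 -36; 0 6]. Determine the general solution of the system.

x(t) = 3C_1e^(6t) + C_2e^(-6t), z(t) = -C_1e^(6t)

Coefficient matrix A = [[-6, -36], [0, 6]].
Characteristic polynomial det(A - λI) = λ^2 - 36 = 0.
Eigenvalues λ = 6, -6.
For λ=6: (A-λI) row 1 is [-12, -36], so an eigenvector is (3, -1).
For λ=-6: (A-λI) row 1 is [0, -36], so an eigenvector is (1, 0).
General solution: C_1e^(6t)(3,-1) + C_2e^(-6t)(1,0).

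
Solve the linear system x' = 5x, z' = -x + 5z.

Coefficient matrix A = [[5, 0], [-1, 5]].
Characteristic polynomial det(A - λI) = λ^2 - 10λ + 25 = 0.
Single eigenvalue λ = 5 with algebraic multiplicity 2.
Eigenvector v = (0,-1); generalized eigenvector w with (A-λI)w=v is (1,-1).
General solution: e^(5t)[K_1·v + K_2·(t·v + w)].

x(t) = K_2e^(5t), z(t) = -K_1e^(5t) - K_2te^(5t) - K_2e^(5t)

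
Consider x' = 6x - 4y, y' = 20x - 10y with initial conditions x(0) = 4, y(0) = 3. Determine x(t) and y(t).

Coefficient matrix A = [[6, -4], [20, -10]].
Characteristic polynomial det(A - λI) = λ^2 + 4λ + 20 = 0.
Eigenvalues λ = -2 ± 4i (complex conjugate pair).
For λ=-2+4i: an eigenvector is (0,1) - i(-1,-2) = (0 + i, 1 + 2i).
A real fundamental pair from Re and Im of e^((-2+4i)t)v: X_1 = e^(-2t)(cos(4t)·(0,1) + sin(4t)·(-1,-2)), X_2 = e^(-2t)(sin(4t)·(0,1) - cos(4t)·(-1,-2)).
General solution: K_1X_1 + K_2X_2.
Applying x(0)=4, y(0)=3 gives K_1=-5, K_2=4.

x(t) = 5e^(-2t)sin(4t) + 4e^(-2t)cos(4t), y(t) = 14e^(-2t)sin(4t) + 3e^(-2t)cos(4t)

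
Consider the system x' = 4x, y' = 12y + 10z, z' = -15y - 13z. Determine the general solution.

Coefficient matrix A = [[4, 0, 0], [0, 12, 10], [0, -15, -13]].
det(A - λI) = 0 gives eigenvalues λ = 4, -3, 2.
For λ=4: eigenvector (1,0,0).
For λ=-3: eigenvector (0,-2,3).
For λ=2: eigenvector (0,-1,1).
General solution: C_1e^(4t)(1,0,0) + C_2e^(-3t)(0,-2,3) + C_3e^(2t)(0,-1,1).

x(t) = C_1e^(4t), y(t) = -2C_2e^(-3t) - C_3e^(2t), z(t) = 3C_2e^(-3t) + C_3e^(2t)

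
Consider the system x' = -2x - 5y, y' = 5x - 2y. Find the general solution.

Coefficient matrix A = [[-2, -5], [5, -2]].
Characteristic polynomial det(A - λI) = λ^2 + 4λ + 29 = 0.
Eigenvalues λ = -2 ± 5i (complex conjugate pair).
For λ=-2+5i: an eigenvector is (0,-1) - i(1,0) = (0 - i, -1).
A real fundamental pair from Re and Im of e^((-2+5i)t)v: X_1 = e^(-2t)(cos(5t)·(0,-1) + sin(5t)·(1,0)), X_2 = e^(-2t)(sin(5t)·(0,-1) - cos(5t)·(1,0)).
General solution: C_1X_1 + C_2X_2.

x(t) = C_1e^(-2t)sin(5t) - C_2e^(-2t)cos(5t), y(t) = -C_1e^(-2t)cos(5t) - C_2e^(-2t)sin(5t)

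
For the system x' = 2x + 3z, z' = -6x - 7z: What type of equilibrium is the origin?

A = [[2,3],[-6,-7]]; det(A-λI) = λ^2 + 5λ + 4.
λ = -1, -4: both negative.

stable node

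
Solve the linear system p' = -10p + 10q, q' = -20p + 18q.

Coefficient matrix A = [[-10, 10], [-20, 18]].
Characteristic polynomial det(A - λI) = λ^2 - 8λ + 20 = 0.
Eigenvalues λ = 4 ± 2i (complex conjugate pair).
For λ=4+2i: an eigenvector is (-2,-3) - i(-1,-1) = (-2 + i, -3 + i).
A real fundamental pair from Re and Im of e^((4+2i)t)v: X_1 = e^(4t)(cos(2t)·(-2,-3) + sin(2t)·(-1,-1)), X_2 = e^(4t)(sin(2t)·(-2,-3) - cos(2t)·(-1,-1)).
General solution: K_1X_1 + K_2X_2.

p(t) = -K_1e^(4t)sin(2t) - 2K_1e^(4t)cos(2t) - 2K_2e^(4t)sin(2t) + K_2e^(4t)cos(2t), q(t) = -K_1e^(4t)sin(2t) - 3K_1e^(4t)cos(2t) - 3K_2e^(4t)sin(2t) + K_2e^(4t)cos(2t)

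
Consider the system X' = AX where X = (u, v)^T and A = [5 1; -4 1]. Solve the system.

Coefficient matrix A = [[5, 1], [-4, 1]].
Characteristic polynomial det(A - λI) = λ^2 - 6λ + 9 = 0.
Single eigenvalue λ = 3 with algebraic multiplicity 2.
Eigenvector v = (1,-2); generalized eigenvector w with (A-λI)w=v is (0,1).
General solution: e^(3t)[K_1·v + K_2·(t·v + w)].

u(t) = K_1e^(3t) + K_2te^(3t), v(t) = -2K_1e^(3t) - 2K_2te^(3t) + K_2e^(3t)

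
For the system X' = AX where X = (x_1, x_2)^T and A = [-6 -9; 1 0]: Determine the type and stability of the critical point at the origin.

stable improper node

A = [[-6,-9],[1,0]]; det(A-λI) = λ^2 + 6λ + 9.
repeated λ = -3 with a single eigenvector.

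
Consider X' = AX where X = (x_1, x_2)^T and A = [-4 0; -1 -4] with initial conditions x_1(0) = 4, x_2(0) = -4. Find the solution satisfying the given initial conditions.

x_1(t) = 4e^(-4t), x_2(t) = -4te^(-4t) - 4e^(-4t)

Coefficient matrix A = [[-4, 0], [-1, -4]].
Characteristic polynomial det(A - λI) = λ^2 + 8λ + 16 = 0.
Single eigenvalue λ = -4 with algebraic multiplicity 2.
Eigenvector v = (0,-1); generalized eigenvector w with (A-λI)w=v is (1,-1).
General solution: e^(-4t)[c_1·v + c_2·(t·v + w)].
Applying x_1(0)=4, x_2(0)=-4 gives c_1=0, c_2=4.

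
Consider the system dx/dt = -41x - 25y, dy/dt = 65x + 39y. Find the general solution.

x(t) = c_1e^(-t)sin(5t) - 2c_1e^(-t)cos(5t) - 2c_2e^(-t)sin(5t) - c_2e^(-t)cos(5t), y(t) = -2c_1e^(-t)sin(5t) + 3c_1e^(-t)cos(5t) + 3c_2e^(-t)sin(5t) + 2c_2e^(-t)cos(5t)

Coefficient matrix A = [[-41, -25], [65, 39]].
Characteristic polynomial det(A - λI) = λ^2 + 2λ + 26 = 0.
Eigenvalues λ = -1 ± 5i (complex conjugate pair).
For λ=-1+5i: an eigenvector is (-2,3) - i(1,-2) = (-2 - i, 3 + 2i).
A real fundamental pair from Re and Im of e^((-1+5i)t)v: X_1 = e^(-t)(cos(5t)·(-2,3) + sin(5t)·(1,-2)), X_2 = e^(-t)(sin(5t)·(-2,3) - cos(5t)·(1,-2)).
General solution: c_1X_1 + c_2X_2.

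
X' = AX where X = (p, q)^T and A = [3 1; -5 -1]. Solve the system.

Coefficient matrix A = [[3, 1], [-5, -1]].
Characteristic polynomial det(A - λI) = λ^2 - 2λ + 2 = 0.
Eigenvalues λ = 1 ± i (complex conjugate pair).
For λ=1+i: an eigenvector is (-1,2) - i(0,1) = (-1, 2 - i).
A real fundamental pair from Re and Im of e^((1+i)t)v: X_1 = e^(t)(cos(t)·(-1,2) + sin(t)·(0,1)), X_2 = e^(t)(sin(t)·(-1,2) - cos(t)·(0,1)).
General solution: K_1X_1 + K_2X_2.

p(t) = -K_1e^(t)cos(t) - K_2e^(t)sin(t), q(t) = K_1e^(t)sin(t) + 2K_1e^(t)cos(t) + 2K_2e^(t)sin(t) - K_2e^(t)cos(t)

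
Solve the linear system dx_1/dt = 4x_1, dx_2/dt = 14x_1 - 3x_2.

x_1(t) = -C_1e^(4t), x_2(t) = -2C_1e^(4t) - C_2e^(-3t)

Coefficient matrix A = [[4, 0], [14, -3]].
Characteristic polynomial det(A - λI) = λ^2 - λ - 12 = 0.
Eigenvalues λ = 4, -3.
For λ=4: (A-λI) row 2 is [14, -7], so an eigenvector is (-1, -2).
For λ=-3: (A-λI) row 1 is [7, 0], so an eigenvector is (0, -1).
General solution: C_1e^(4t)(-1,-2) + C_2e^(-3t)(0,-1).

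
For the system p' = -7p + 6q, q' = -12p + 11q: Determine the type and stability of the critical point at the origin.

A = [[-7,6],[-12,11]]; det(A-λI) = λ^2 - 4λ - 5.
λ = 5, -1: opposite signs.

saddle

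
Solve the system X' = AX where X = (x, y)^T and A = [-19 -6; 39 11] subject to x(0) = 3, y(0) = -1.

Coefficient matrix A = [[-19, -6], [39, 11]].
Characteristic polynomial det(A - λI) = λ^2 + 8λ + 25 = 0.
Eigenvalues λ = -4 ± 3i (complex conjugate pair).
For λ=-4+3i: an eigenvector is (-1,3) - i(-1,2) = (-1 + i, 3 - 2i).
A real fundamental pair from Re and Im of e^((-4+3i)t)v: X_1 = e^(-4t)(cos(3t)·(-1,3) + sin(3t)·(-1,2)), X_2 = e^(-4t)(sin(3t)·(-1,3) - cos(3t)·(-1,2)).
General solution: C_1X_1 + C_2X_2.
Applying x(0)=3, y(0)=-1 gives C_1=5, C_2=8.

x(t) = -13e^(-4t)sin(3t) + 3e^(-4t)cos(3t), y(t) = 34e^(-4t)sin(3t) - e^(-4t)cos(3t)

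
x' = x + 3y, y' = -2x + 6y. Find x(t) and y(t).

Coefficient matrix A = [[1, 3], [-2, 6]].
Characteristic polynomial det(A - λI) = λ^2 - 7λ + 12 = 0.
Eigenvalues λ = 3, 4.
For λ=3: (A-λI) row 1 is [-2, 3], so an eigenvector is (3, 2).
For λ=4: (A-λI) row 1 is [-3, 3], so an eigenvector is (-1, -1).
General solution: K_1e^(3t)(3,2) + K_2e^(4t)(-1,-1).

x(t) = 3K_1e^(3t) - K_2e^(4t), y(t) = 2K_1e^(3t) - K_2e^(4t)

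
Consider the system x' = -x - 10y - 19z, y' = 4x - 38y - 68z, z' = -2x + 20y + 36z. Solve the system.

Coefficient matrix A = [[-1, -10, -19], [4, -38, -68], [-2, 20, 36]].
det(A - λI) = 0 gives eigenvalues λ = -2, 2, -3.
For λ=-2: eigenvector (1,2,-1).
For λ=2: eigenvector (-2,-7,4).
For λ=-3: eigenvector (-1,-4,2).
General solution: C_1e^(-2t)(1,2,-1) + C_2e^(2t)(-2,-7,4) + C_3e^(-3t)(-1,-4,2).

x(t) = C_1e^(-2t) - 2C_2e^(2t) - C_3e^(-3t), y(t) = 2C_1e^(-2t) - 7C_2e^(2t) - 4C_3e^(-3t), z(t) = -C_1e^(-2t) + 4C_2e^(2t) + 2C_3e^(-3t)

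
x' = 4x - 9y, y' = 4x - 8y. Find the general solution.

Coefficient matrix A = [[4, -9], [4, -8]].
Characteristic polynomial det(A - λI) = λ^2 + 4λ + 4 = 0.
Single eigenvalue λ = -2 with algebraic multiplicity 2.
Eigenvector v = (3,2); generalized eigenvector w with (A-λI)w=v is (2,1).
General solution: e^(-2t)[C_1·v + C_2·(t·v + w)].

x(t) = 3C_1e^(-2t) + 3C_2te^(-2t) + 2C_2e^(-2t), y(t) = 2C_1e^(-2t) + 2C_2te^(-2t) + C_2e^(-2t)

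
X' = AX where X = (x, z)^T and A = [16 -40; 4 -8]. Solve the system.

x(t) = -3C_1e^(4t)sin(4t) - C_1e^(4t)cos(4t) - C_2e^(4t)sin(4t) + 3C_2e^(4t)cos(4t), z(t) = -C_1e^(4t)sin(4t) + C_2e^(4t)cos(4t)

Coefficient matrix A = [[16, -40], [4, -8]].
Characteristic polynomial det(A - λI) = λ^2 - 8λ + 32 = 0.
Eigenvalues λ = 4 ± 4i (complex conjugate pair).
For λ=4+4i: an eigenvector is (-1,0) - i(-3,-1) = (-1 + 3i, 0 + i).
A real fundamental pair from Re and Im of e^((4+4i)t)v: X_1 = e^(4t)(cos(4t)·(-1,0) + sin(4t)·(-3,-1)), X_2 = e^(4t)(sin(4t)·(-1,0) - cos(4t)·(-3,-1)).
General solution: C_1X_1 + C_2X_2.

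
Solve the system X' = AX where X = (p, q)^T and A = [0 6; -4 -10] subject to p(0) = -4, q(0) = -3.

Coefficient matrix A = [[0, 6], [-4, -10]].
Characteristic polynomial det(A - λI) = λ^2 + 10λ + 24 = 0.
Eigenvalues λ = -6, -4.
For λ=-6: (A-λI) row 1 is [6, 6], so an eigenvector is (-1, 1).
For λ=-4: (A-λI) row 1 is [4, 6], so an eigenvector is (3, -2).
General solution: C_1e^(-6t)(-1,1) + C_2e^(-4t)(3,-2).
Applying p(0)=-4, q(0)=-3 gives C_1=-17, C_2=-7.

p(t) = -21e^(-4t) + 17e^(-6t), q(t) = 14e^(-4t) - 17e^(-6t)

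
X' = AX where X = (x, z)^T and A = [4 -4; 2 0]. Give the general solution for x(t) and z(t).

Coefficient matrix A = [[4, -4], [2, 0]].
Characteristic polynomial det(A - λI) = λ^2 - 4λ + 8 = 0.
Eigenvalues λ = 2 ± 2i (complex conjugate pair).
For λ=2+2i: an eigenvector is (1,1) - i(-1,0) = (1 + i, 1).
A real fundamental pair from Re and Im of e^((2+2i)t)v: X_1 = e^(2t)(cos(2t)·(1,1) + sin(2t)·(-1,0)), X_2 = e^(2t)(sin(2t)·(1,1) - cos(2t)·(-1,0)).
General solution: C_1X_1 + C_2X_2.

x(t) = -C_1e^(2t)sin(2t) + C_1e^(2t)cos(2t) + C_2e^(2t)sin(2t) + C_2e^(2t)cos(2t), z(t) = C_1e^(2t)cos(2t) + C_2e^(2t)sin(2t)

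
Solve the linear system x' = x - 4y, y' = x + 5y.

x(t) = -2c_1e^(3t) - 2c_2te^(3t) + c_2e^(3t), y(t) = c_1e^(3t) + c_2te^(3t)

Coefficient matrix A = [[1, -4], [1, 5]].
Characteristic polynomial det(A - λI) = λ^2 - 6λ + 9 = 0.
Single eigenvalue λ = 3 with algebraic multiplicity 2.
Eigenvector v = (-2,1); generalized eigenvector w with (A-λI)w=v is (1,0).
General solution: e^(3t)[c_1·v + c_2·(t·v + w)].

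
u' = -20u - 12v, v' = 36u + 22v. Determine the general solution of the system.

Coefficient matrix A = [[-20, -12], [36, 22]].
Characteristic polynomial det(A - λI) = λ^2 - 2λ - 8 = 0.
Eigenvalues λ = -2, 4.
For λ=-2: (A-λI) row 1 is [-18, -12], so an eigenvector is (2, -3).
For λ=4: (A-λI) row 1 is [-24, -12], so an eigenvector is (1, -2).
General solution: c_1e^(-2t)(2,-3) + c_2e^(4t)(1,-2).

u(t) = 2c_1e^(-2t) + c_2e^(4t), v(t) = -3c_1e^(-2t) - 2c_2e^(4t)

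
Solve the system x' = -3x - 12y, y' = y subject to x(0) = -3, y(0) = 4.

Coefficient matrix A = [[-3, -12], [0, 1]].
Characteristic polynomial det(A - λI) = λ^2 + 2λ - 3 = 0.
Eigenvalues λ = 1, -3.
For λ=1: (A-λI) row 1 is [-4, -12], so an eigenvector is (3, -1).
For λ=-3: (A-λI) row 1 is [0, -12], so an eigenvector is (-1, 0).
General solution: c_1e^(t)(3,-1) + c_2e^(-3t)(-1,0).
Applying x(0)=-3, y(0)=4 gives c_1=-4, c_2=-9.

x(t) = -12e^(t) + 9e^(-3t), y(t) = 4e^(t)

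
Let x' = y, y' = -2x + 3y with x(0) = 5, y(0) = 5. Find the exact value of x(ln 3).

A = [[0,1],[-2,3]]; eigenvalues λ = 1, 2.
Eigenvectors: (1,1) for λ=1, (-1,-2) for λ=2.
From the initial condition, c_1 = 5, c_2 = 0.
x(ln 3) = (5)(3^1)(1) + (0)(3^2)(-1) = 15.

15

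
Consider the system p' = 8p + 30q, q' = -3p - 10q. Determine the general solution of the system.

p(t) = 3c_1e^(-t)sin(3t) + c_1e^(-t)cos(3t) + c_2e^(-t)sin(3t) - 3c_2e^(-t)cos(3t), q(t) = -c_1e^(-t)sin(3t) + c_2e^(-t)cos(3t)

Coefficient matrix A = [[8, 30], [-3, -10]].
Characteristic polynomial det(A - λI) = λ^2 + 2λ + 10 = 0.
Eigenvalues λ = -1 ± 3i (complex conjugate pair).
For λ=-1+3i: an eigenvector is (1,0) - i(3,-1) = (1 - 3i, 0 + i).
A real fundamental pair from Re and Im of e^((-1+3i)t)v: X_1 = e^(-t)(cos(3t)·(1,0) + sin(3t)·(3,-1)), X_2 = e^(-t)(sin(3t)·(1,0) - cos(3t)·(3,-1)).
General solution: c_1X_1 + c_2X_2.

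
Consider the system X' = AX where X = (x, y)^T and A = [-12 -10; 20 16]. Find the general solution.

Coefficient matrix A = [[-12, -10], [20, 16]].
Characteristic polynomial det(A - λI) = λ^2 - 4λ + 8 = 0.
Eigenvalues λ = 2 ± 2i (complex conjugate pair).
For λ=2+2i: an eigenvector is (1,-1) - i(-2,3) = (1 + 2i, -1 - 3i).
A real fundamental pair from Re and Im of e^((2+2i)t)v: X_1 = e^(2t)(cos(2t)·(1,-1) + sin(2t)·(-2,3)), X_2 = e^(2t)(sin(2t)·(1,-1) - cos(2t)·(-2,3)).
General solution: K_1X_1 + K_2X_2.

x(t) = -2K_1e^(2t)sin(2t) + K_1e^(2t)cos(2t) + K_2e^(2t)sin(2t) + 2K_2e^(2t)cos(2t), y(t) = 3K_1e^(2t)sin(2t) - K_1e^(2t)cos(2t) - K_2e^(2t)sin(2t) - 3K_2e^(2t)cos(2t)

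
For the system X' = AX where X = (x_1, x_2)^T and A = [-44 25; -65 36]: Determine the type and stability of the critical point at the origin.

A = [[-44,25],[-65,36]]; det(A-λI) = λ^2 + 8λ + 41.
λ = -4 ± 5i: negative real part.

stable spiral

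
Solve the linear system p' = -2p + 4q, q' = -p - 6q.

p(t) = -2c_1e^(-4t) - 2c_2te^(-4t) - c_2e^(-4t), q(t) = c_1e^(-4t) + c_2te^(-4t)

Coefficient matrix A = [[-2, 4], [-1, -6]].
Characteristic polynomial det(A - λI) = λ^2 + 8λ + 16 = 0.
Single eigenvalue λ = -4 with algebraic multiplicity 2.
Eigenvector v = (-2,1); generalized eigenvector w with (A-λI)w=v is (-1,0).
General solution: e^(-4t)[c_1·v + c_2·(t·v + w)].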